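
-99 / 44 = -9 / 4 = -2.25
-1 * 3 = -3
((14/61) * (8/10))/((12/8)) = 0.12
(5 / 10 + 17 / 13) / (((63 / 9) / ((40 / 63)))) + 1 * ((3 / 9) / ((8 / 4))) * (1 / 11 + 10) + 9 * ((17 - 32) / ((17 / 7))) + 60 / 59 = -6670007207 / 126504378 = -52.73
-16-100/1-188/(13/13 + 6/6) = -210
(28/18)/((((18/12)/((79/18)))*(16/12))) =553/162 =3.41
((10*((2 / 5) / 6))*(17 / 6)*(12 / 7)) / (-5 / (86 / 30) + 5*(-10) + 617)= 0.01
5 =5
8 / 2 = 4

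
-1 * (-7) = 7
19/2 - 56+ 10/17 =-1561/34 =-45.91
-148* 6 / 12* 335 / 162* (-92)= 1140340 / 81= 14078.27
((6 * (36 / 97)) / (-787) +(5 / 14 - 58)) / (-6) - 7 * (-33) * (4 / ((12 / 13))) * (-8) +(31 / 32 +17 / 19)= -2598062515415 / 324898784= -7996.53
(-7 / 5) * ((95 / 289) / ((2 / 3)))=-399 / 578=-0.69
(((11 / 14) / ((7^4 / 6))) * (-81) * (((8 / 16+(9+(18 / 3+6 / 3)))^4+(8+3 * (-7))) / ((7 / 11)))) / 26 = -44116761051 / 48941984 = -901.41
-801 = -801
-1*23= -23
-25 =-25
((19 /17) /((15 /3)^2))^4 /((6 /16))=0.00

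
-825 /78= -275 /26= -10.58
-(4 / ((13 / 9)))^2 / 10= -648 / 845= -0.77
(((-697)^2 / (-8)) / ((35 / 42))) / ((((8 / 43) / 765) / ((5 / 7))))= -47942061165 / 224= -214027058.77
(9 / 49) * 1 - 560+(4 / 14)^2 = -27427 / 49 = -559.73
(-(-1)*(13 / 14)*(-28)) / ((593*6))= -13 / 1779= -0.01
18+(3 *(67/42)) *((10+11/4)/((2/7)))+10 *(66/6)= 5465/16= 341.56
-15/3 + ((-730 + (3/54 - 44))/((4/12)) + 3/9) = -2326.50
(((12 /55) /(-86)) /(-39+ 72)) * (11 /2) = -1 /2365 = -0.00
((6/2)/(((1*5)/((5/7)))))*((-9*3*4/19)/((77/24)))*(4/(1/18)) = -559872/10241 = -54.67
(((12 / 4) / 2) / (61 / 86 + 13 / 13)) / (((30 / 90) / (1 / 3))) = 43 / 49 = 0.88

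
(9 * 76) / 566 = 342 / 283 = 1.21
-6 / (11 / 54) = -324 / 11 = -29.45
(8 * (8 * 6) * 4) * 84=129024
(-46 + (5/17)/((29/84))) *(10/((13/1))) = -222580/6409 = -34.73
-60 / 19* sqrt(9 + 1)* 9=-540* sqrt(10) / 19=-89.88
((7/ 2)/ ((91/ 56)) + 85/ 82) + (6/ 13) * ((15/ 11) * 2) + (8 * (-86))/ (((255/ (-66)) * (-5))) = -155312061/ 4983550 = -31.16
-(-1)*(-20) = -20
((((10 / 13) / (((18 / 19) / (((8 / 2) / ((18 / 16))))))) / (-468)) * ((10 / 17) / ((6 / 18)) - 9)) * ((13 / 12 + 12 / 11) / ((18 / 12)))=4471460 / 69115761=0.06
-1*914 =-914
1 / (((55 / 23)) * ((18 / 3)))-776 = -256057 / 330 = -775.93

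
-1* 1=-1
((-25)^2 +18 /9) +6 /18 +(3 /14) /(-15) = 131737 /210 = 627.32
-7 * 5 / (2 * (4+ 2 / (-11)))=-55 / 12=-4.58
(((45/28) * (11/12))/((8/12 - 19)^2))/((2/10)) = 27/1232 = 0.02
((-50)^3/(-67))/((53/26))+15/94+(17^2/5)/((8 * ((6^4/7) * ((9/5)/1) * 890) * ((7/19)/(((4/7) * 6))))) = 3700593175238227/4042619189280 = 915.39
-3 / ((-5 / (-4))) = -12 / 5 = -2.40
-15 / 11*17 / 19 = -255 / 209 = -1.22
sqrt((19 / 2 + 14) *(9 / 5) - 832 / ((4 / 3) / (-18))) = 3 *sqrt(125270) / 10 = 106.18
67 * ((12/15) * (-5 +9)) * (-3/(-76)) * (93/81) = 8308/855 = 9.72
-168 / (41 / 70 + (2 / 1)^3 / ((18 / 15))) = -35280 / 1523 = -23.16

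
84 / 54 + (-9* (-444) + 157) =37391 / 9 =4154.56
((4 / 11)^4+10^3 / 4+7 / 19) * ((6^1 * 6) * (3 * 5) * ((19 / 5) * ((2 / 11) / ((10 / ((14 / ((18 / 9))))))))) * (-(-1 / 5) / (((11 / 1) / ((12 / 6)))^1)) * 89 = 211631.30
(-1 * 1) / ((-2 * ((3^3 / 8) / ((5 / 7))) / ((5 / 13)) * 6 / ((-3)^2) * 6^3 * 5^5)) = 1 / 11056500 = 0.00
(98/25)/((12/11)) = 539/150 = 3.59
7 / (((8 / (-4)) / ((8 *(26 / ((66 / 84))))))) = -10192 / 11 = -926.55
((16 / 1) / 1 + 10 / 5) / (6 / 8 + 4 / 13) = 936 / 55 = 17.02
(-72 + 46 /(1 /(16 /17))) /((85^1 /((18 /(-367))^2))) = -0.00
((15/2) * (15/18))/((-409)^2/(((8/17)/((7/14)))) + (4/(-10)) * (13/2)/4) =0.00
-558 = -558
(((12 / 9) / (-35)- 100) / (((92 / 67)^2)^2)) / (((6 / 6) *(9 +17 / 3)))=-1.92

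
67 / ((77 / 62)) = 4154 / 77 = 53.95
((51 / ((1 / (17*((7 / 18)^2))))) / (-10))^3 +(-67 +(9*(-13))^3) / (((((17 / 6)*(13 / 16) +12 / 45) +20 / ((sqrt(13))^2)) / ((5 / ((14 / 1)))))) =-141528.49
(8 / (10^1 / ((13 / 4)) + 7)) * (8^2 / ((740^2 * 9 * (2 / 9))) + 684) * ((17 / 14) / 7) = 20694353368 / 219690275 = 94.20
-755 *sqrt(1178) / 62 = -417.95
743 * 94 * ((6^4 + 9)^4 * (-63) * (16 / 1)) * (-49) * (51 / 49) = 10413324983845237860000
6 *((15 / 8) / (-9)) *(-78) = 195 / 2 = 97.50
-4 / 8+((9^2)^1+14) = 189 / 2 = 94.50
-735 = -735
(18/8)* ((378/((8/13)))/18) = 76.78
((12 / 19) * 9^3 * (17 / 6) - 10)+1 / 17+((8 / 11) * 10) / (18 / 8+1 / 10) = 216700867 / 166991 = 1297.68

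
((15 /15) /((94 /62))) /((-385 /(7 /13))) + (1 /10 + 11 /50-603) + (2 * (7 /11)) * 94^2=1788313138 /168025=10643.14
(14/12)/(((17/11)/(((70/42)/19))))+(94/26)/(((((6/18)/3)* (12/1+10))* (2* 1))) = 1339771/1662804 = 0.81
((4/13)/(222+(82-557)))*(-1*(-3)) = -12/3289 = -0.00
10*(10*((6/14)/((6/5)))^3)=3125/686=4.56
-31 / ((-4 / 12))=93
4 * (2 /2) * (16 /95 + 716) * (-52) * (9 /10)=-63681696 /475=-134066.73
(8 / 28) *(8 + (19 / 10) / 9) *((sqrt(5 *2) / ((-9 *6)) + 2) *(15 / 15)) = 1478 / 315 - 739 *sqrt(10) / 17010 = 4.55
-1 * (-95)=95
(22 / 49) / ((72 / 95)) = 1045 / 1764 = 0.59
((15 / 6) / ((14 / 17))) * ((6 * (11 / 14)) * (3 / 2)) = 8415 / 392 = 21.47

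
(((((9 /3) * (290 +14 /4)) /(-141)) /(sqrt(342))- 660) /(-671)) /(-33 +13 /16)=-192 /6283- 2348 * sqrt(38) /925768635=-0.03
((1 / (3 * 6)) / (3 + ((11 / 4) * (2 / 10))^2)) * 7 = 1400 / 11889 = 0.12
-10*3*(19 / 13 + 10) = -4470 / 13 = -343.85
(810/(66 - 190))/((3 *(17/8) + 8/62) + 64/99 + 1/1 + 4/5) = -801900/1098763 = -0.73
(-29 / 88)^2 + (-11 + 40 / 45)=-697135 / 69696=-10.00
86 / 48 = 43 / 24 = 1.79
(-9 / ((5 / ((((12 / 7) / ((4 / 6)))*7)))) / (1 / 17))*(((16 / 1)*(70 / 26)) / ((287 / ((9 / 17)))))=-23328 / 533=-43.77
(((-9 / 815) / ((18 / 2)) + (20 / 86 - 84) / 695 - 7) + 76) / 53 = 335523492 / 258176515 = 1.30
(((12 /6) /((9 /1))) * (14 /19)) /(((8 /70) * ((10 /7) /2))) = 343 /171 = 2.01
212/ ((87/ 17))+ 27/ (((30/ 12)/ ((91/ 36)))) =59791/ 870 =68.73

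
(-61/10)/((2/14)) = -427/10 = -42.70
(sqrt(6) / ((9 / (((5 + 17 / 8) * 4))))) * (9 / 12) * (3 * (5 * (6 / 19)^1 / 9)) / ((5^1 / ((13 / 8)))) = 13 * sqrt(6) / 32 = 1.00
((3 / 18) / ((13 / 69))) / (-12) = -23 / 312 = -0.07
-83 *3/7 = -249/7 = -35.57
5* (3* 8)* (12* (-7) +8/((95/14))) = -188832/19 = -9938.53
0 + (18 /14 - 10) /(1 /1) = -61 /7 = -8.71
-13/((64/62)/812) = -81809/8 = -10226.12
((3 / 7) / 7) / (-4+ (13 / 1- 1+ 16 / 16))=0.01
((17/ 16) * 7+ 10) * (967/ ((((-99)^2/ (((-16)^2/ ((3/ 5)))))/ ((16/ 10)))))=3837056/ 3267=1174.49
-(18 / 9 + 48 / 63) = -58 / 21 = -2.76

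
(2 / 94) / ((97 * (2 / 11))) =11 / 9118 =0.00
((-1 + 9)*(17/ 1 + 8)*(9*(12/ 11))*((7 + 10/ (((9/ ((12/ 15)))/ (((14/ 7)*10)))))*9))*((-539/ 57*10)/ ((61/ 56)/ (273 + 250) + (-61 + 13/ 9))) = 207379424448000/ 298258561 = 695300.83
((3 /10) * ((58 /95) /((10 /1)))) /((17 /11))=957 /80750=0.01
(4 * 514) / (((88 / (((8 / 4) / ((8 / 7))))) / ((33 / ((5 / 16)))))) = 21588 / 5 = 4317.60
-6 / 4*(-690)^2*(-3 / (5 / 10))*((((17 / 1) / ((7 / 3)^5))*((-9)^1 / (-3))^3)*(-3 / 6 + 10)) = 270142587.45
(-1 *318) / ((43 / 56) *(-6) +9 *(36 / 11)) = -32648 / 2551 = -12.80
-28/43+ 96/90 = 268/645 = 0.42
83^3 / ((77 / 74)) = 42312238 / 77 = 549509.58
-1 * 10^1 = -10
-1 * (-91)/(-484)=-91/484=-0.19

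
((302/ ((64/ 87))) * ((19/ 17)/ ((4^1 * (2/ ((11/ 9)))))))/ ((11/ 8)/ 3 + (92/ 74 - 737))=-0.10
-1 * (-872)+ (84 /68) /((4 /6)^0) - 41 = 14148 /17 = 832.24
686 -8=678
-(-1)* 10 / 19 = 10 / 19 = 0.53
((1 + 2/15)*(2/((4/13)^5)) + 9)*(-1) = -6381101/7680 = -830.87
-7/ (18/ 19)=-133/ 18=-7.39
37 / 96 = 0.39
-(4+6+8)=-18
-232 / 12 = -58 / 3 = -19.33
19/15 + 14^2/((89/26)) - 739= -908434/1335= -680.47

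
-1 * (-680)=680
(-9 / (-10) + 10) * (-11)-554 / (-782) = -466039 / 3910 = -119.19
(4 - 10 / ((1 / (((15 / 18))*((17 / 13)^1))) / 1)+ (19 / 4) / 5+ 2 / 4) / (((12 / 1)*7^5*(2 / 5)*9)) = -607 / 80904096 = -0.00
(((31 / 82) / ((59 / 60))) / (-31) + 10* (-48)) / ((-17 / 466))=541095900 / 41123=13157.99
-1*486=-486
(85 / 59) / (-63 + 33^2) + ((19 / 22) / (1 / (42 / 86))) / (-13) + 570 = 106077939376 / 186111783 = 569.97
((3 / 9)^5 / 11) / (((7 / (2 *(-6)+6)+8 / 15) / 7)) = -70 / 16929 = -0.00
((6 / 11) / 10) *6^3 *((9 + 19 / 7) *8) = 425088 / 385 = 1104.12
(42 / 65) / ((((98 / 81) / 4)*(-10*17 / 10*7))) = -972 / 54145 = -0.02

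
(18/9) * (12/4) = 6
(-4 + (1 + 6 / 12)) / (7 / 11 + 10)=-0.24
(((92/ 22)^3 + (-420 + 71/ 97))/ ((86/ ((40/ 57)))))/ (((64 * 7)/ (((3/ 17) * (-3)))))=95761815/ 28690673968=0.00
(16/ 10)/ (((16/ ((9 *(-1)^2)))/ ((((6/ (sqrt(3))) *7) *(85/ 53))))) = 1071 *sqrt(3)/ 53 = 35.00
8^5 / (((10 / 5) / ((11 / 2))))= 90112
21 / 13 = 1.62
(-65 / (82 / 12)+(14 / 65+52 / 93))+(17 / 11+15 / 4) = -37537987 / 10905180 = -3.44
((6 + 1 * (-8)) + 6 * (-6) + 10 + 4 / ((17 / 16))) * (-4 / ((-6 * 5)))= -824 / 255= -3.23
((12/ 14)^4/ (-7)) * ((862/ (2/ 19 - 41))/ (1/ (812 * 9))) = 7386609024/ 621859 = 11878.27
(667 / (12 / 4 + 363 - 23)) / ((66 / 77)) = 667 / 294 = 2.27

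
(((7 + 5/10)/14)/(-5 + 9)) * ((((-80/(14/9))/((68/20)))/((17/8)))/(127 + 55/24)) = -324000/43941583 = -0.01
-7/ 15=-0.47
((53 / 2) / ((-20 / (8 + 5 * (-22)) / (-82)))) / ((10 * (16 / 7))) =-775761 / 1600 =-484.85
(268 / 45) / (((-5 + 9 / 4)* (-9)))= 1072 / 4455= 0.24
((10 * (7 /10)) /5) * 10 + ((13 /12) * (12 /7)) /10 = 14.19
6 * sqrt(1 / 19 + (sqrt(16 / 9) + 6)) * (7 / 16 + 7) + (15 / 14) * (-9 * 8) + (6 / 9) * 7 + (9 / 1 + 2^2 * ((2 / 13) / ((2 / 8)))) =-16657 / 273 + 119 * sqrt(23997) / 152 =60.26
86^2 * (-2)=-14792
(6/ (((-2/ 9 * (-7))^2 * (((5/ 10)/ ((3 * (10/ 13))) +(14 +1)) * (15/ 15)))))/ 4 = 3645/ 89474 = 0.04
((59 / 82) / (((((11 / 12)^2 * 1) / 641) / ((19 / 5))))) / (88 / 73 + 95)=1258918872 / 58068505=21.68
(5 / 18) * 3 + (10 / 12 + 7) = 26 / 3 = 8.67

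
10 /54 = 0.19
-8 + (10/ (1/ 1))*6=52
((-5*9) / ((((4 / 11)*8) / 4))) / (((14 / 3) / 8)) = -1485 / 14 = -106.07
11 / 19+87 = 1664 / 19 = 87.58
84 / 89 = 0.94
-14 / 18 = -7 / 9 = -0.78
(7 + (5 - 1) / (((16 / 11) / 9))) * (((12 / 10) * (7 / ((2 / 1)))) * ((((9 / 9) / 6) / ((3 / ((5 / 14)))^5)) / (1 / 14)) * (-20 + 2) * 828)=-1825625 / 16464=-110.89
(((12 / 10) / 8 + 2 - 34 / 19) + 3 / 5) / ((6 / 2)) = 73 / 228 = 0.32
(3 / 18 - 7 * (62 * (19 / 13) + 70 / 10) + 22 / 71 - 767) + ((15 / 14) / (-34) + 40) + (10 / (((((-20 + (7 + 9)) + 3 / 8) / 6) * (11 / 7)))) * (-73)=-269495441035 / 420456036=-640.96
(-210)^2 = 44100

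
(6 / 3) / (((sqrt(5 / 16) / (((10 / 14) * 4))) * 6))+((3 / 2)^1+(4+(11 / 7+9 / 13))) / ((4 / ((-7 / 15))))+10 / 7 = 1903 / 3640+16 * sqrt(5) / 21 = 2.23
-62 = -62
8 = 8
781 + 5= 786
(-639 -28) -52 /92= -15354 /23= -667.57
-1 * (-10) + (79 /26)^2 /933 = 6313321 /630708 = 10.01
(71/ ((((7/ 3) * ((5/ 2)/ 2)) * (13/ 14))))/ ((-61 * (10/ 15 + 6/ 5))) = -1278/ 5551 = -0.23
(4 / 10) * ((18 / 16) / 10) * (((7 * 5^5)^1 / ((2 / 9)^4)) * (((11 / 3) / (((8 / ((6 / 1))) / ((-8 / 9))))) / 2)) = -63149625 / 128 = -493356.45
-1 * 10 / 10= -1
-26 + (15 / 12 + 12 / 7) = -645 / 28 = -23.04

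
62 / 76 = 0.82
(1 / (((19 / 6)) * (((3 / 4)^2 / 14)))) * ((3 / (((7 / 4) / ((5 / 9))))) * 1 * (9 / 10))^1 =128 / 19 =6.74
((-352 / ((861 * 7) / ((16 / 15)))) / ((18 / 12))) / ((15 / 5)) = -11264 / 813645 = -0.01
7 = 7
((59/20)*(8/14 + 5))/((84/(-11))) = -2.15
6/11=0.55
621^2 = 385641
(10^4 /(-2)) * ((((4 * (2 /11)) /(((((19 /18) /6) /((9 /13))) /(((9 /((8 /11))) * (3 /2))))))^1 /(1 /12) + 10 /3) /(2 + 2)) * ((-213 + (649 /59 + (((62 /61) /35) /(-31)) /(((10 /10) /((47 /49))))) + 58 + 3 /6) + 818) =-8376889001664250 /15503943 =-540307004.59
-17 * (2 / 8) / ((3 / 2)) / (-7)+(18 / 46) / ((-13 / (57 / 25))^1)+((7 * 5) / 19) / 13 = 2850301 / 5965050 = 0.48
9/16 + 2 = 2.56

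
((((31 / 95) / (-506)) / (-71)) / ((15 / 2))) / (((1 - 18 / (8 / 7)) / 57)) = -124 / 26495425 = -0.00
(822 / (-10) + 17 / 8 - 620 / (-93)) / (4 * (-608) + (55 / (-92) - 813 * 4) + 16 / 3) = 202607 / 15674770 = 0.01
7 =7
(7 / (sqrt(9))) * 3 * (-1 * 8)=-56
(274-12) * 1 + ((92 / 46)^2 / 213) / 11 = 613870 / 2343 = 262.00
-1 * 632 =-632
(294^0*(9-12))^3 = -27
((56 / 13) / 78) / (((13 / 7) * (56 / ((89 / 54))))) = 623 / 711828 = 0.00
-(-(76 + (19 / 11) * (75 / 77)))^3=284851347016573 / 607645423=468778.89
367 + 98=465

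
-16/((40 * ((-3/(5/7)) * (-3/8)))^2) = -16/3969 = -0.00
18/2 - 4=5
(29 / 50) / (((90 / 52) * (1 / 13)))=4901 / 1125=4.36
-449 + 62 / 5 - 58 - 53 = -2738 / 5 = -547.60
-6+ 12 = 6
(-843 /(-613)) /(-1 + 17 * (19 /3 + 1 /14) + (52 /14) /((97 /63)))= 3434382 /275442355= 0.01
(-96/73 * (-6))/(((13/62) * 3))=11904/949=12.54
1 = 1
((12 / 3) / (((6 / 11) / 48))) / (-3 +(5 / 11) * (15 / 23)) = -22264 / 171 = -130.20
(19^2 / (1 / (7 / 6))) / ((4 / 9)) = 7581 / 8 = 947.62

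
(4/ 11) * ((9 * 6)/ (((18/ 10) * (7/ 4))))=480/ 77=6.23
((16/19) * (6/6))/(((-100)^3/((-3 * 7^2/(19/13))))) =1911/22562500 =0.00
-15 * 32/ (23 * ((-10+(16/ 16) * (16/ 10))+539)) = -2400/ 61019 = -0.04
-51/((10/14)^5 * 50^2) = -857157/7812500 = -0.11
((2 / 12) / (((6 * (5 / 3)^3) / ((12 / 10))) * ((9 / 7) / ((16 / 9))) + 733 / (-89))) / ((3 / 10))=49840 / 763011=0.07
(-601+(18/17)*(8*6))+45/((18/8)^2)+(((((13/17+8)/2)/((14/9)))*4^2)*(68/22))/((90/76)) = -24954257/58905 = -423.64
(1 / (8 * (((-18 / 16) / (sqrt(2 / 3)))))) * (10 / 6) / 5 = -sqrt(6) / 81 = -0.03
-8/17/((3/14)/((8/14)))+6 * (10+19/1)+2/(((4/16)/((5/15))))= 2982/17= 175.41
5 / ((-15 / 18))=-6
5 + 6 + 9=20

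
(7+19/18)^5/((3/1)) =64097340625/5668704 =11307.23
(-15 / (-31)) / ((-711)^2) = 5 / 5223717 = 0.00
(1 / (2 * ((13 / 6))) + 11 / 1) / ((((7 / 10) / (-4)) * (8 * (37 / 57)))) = -41610 / 3367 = -12.36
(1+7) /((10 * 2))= 2 /5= 0.40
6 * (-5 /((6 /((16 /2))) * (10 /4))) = -16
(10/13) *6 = 60/13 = 4.62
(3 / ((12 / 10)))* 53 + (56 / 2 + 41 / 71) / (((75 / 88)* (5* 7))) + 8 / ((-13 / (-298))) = 1535340227 / 4845750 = 316.84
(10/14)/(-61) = -5/427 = -0.01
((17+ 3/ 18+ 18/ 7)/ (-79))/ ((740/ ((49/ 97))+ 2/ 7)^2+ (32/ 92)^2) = -0.00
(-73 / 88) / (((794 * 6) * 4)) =-73 / 1676928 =-0.00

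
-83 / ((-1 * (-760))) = -83 / 760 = -0.11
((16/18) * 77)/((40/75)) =385/3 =128.33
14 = 14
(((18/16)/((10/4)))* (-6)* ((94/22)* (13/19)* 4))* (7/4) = -115479/2090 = -55.25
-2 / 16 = -1 / 8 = -0.12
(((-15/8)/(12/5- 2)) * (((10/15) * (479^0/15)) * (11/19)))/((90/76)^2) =-209/2430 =-0.09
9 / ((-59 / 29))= -261 / 59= -4.42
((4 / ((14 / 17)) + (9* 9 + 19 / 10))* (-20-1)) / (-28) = 18429 / 280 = 65.82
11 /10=1.10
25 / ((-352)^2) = 25 / 123904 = 0.00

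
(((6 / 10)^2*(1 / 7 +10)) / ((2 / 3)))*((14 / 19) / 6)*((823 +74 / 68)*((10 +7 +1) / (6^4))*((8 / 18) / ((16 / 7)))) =13925443 / 9302400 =1.50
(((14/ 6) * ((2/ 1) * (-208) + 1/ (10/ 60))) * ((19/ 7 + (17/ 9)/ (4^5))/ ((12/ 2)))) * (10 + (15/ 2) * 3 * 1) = -2334846475/ 165888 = -14074.84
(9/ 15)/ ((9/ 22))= 1.47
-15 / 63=-5 / 21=-0.24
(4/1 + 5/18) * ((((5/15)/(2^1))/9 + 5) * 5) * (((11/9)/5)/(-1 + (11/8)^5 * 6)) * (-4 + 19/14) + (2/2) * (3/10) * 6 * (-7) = -76735753669/5104119015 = -15.03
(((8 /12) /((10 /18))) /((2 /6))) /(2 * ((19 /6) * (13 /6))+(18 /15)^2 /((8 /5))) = 0.25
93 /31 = 3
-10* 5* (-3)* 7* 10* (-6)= -63000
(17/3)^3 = 4913/27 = 181.96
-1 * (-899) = 899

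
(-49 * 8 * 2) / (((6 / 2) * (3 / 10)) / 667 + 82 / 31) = -162107680 / 547219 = -296.24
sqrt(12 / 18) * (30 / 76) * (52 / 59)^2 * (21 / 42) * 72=243360 * sqrt(6) / 66139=9.01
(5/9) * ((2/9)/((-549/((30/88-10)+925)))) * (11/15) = -4475/29646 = -0.15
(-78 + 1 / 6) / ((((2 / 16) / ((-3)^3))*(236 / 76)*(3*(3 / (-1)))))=-35492 / 59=-601.56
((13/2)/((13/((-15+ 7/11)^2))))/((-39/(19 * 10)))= -2371580/4719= -502.56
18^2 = 324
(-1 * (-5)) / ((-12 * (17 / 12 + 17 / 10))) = -25 / 187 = -0.13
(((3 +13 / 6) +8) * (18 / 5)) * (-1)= -47.40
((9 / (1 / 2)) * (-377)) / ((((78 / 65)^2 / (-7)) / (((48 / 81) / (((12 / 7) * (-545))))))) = -184730 / 8829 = -20.92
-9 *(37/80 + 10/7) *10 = -9531/56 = -170.20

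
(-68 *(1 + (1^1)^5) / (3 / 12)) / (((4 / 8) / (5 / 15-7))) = 21760 / 3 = 7253.33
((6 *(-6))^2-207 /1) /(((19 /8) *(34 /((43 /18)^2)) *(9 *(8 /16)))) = 17.10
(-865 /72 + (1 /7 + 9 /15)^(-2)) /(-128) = 124135 /1557504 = 0.08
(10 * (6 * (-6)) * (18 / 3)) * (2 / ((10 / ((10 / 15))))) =-288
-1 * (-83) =83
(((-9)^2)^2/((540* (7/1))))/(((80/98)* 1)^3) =4084101/1280000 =3.19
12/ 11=1.09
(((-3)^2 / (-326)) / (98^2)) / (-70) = 9 / 219163280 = 0.00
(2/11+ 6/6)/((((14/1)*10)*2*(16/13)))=169/49280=0.00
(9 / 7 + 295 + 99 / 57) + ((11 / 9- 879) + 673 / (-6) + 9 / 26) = -10761610 / 15561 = -691.58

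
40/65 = 8/13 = 0.62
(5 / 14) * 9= 45 / 14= 3.21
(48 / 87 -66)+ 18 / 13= -24152 / 377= -64.06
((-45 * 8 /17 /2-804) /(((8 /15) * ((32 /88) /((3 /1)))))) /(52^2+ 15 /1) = -856845 /184892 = -4.63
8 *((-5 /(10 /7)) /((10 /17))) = -47.60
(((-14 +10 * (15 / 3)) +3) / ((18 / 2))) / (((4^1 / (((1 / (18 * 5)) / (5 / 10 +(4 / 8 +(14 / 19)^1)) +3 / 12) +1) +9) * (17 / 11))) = 0.23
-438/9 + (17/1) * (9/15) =-38.47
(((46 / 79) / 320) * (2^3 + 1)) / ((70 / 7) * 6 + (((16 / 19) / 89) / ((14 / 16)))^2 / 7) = 203026010481 / 743840431000960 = 0.00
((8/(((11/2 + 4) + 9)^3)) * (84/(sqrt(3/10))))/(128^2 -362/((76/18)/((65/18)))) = 9728 * sqrt(30)/4420031433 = 0.00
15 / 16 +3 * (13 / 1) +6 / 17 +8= 13135 / 272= 48.29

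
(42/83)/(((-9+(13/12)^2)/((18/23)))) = -15552/307349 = -0.05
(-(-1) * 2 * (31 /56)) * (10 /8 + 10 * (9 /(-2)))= -775 /16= -48.44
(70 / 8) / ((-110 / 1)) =-7 / 88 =-0.08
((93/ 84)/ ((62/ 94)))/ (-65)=-47/ 1820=-0.03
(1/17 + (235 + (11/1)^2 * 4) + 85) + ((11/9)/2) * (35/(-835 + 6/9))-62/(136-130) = 67545445/85102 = 793.70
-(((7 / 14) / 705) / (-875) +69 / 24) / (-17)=14188121 / 83895000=0.17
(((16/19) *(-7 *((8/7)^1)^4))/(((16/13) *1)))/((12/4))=-53248/19551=-2.72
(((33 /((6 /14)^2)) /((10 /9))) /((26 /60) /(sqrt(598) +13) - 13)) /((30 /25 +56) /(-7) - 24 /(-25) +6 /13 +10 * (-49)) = 282975 * sqrt(598) /145738093058 +3645566925 /145738093058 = 0.03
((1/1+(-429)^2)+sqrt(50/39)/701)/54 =5 * sqrt(78)/1476306+92021/27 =3408.19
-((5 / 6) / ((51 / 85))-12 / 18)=-13 / 18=-0.72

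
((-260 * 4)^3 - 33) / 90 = -1124864033 / 90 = -12498489.26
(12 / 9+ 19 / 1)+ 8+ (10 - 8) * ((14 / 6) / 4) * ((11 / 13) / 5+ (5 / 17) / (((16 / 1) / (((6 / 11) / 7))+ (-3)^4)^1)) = 27082401 / 949195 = 28.53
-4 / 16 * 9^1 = -9 / 4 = -2.25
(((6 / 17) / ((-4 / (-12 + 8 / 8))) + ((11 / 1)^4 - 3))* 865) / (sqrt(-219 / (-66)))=430532125* sqrt(1606) / 2482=6951468.45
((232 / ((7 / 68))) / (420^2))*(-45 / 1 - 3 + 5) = -42398 / 77175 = -0.55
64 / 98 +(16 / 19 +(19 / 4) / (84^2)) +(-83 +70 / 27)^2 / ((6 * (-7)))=-19864630517 / 130310208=-152.44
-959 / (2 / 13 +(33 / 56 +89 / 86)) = -30020536 / 55659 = -539.37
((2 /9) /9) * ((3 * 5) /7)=10 /189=0.05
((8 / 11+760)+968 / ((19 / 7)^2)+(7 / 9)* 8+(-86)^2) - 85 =293393605 / 35739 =8209.34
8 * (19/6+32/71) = 6164/213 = 28.94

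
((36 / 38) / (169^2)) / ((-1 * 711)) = -2 / 42870061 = -0.00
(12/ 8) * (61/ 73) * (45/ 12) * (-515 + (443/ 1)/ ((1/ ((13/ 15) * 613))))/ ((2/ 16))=8830482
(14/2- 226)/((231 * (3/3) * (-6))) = 73/462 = 0.16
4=4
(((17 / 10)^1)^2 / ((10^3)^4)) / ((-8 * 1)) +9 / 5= 1439999999999711 / 800000000000000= 1.80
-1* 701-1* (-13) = -688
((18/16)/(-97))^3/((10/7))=-5103/4672885760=-0.00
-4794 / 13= -368.77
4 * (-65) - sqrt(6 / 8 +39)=-260 - sqrt(159) / 2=-266.30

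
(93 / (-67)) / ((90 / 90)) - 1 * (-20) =1247 / 67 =18.61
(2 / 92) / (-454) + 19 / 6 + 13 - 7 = 574307 / 62652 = 9.17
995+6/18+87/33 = 32933/33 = 997.97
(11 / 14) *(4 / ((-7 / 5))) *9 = -990 / 49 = -20.20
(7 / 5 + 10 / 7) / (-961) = -99 / 33635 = -0.00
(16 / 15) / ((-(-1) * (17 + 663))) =2 / 1275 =0.00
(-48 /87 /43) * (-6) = 96 /1247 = 0.08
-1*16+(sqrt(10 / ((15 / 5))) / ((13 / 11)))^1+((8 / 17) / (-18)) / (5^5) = -7650004 / 478125+11*sqrt(30) / 39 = -14.46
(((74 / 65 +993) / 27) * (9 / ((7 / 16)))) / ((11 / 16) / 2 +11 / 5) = 33084928 / 111111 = 297.76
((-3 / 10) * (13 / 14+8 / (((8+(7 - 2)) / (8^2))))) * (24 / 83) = -132066 / 37765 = -3.50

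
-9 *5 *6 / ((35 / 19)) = -1026 / 7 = -146.57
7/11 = 0.64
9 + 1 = 10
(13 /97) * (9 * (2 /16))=117 /776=0.15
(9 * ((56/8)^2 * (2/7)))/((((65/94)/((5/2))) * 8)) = 56.94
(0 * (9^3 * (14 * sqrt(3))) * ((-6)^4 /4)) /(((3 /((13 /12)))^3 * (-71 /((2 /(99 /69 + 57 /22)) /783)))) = 0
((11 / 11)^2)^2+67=68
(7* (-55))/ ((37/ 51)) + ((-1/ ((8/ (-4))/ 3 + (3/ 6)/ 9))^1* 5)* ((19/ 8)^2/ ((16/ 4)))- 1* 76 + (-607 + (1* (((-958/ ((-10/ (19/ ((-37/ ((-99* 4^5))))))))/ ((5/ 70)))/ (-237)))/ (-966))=-424623267643/ 473292160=-897.17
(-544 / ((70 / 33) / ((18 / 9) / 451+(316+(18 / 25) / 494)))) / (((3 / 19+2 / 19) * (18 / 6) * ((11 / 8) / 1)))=-1914994694784 / 25650625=-74656.84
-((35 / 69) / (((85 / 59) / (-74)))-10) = 42292 / 1173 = 36.05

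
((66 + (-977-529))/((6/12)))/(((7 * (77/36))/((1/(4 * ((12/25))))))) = -54000/539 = -100.19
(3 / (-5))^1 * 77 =-231 / 5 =-46.20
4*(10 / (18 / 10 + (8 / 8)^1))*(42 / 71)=600 / 71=8.45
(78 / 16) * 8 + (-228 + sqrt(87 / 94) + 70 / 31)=-5789 / 31 + sqrt(8178) / 94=-185.78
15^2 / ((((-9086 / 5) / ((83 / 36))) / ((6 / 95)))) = -6225 / 345268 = -0.02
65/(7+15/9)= 7.50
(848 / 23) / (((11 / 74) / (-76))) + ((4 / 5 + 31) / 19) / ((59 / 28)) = -26729970604 / 1418065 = -18849.61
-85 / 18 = -4.72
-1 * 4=-4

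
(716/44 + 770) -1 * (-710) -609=9760/11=887.27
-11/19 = -0.58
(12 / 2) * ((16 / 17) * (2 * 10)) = 1920 / 17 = 112.94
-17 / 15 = -1.13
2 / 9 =0.22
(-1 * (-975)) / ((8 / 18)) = 8775 / 4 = 2193.75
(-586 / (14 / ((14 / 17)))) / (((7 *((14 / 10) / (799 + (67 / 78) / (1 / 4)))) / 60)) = -1833887000 / 10829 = -169349.62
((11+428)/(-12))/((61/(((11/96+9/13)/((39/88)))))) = -4862803/4453488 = -1.09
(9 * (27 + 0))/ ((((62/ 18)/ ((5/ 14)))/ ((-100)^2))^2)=12301875000000/ 47089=261247318.91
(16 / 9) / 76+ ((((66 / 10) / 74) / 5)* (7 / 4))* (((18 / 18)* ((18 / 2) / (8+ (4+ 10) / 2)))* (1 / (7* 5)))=756929 / 31635000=0.02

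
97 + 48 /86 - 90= 325 /43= 7.56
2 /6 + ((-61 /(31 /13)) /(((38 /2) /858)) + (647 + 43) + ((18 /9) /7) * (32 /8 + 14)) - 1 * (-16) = -5488025 /12369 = -443.69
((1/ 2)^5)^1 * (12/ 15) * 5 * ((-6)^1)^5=-972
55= 55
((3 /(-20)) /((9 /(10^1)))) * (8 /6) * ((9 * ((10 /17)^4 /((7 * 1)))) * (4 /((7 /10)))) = -800000 /4092529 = -0.20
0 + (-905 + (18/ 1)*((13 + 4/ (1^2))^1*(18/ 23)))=-15307/ 23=-665.52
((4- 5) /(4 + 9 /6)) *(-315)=630 /11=57.27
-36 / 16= -9 / 4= -2.25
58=58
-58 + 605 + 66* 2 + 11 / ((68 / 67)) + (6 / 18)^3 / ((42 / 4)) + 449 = 43909183 / 38556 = 1138.84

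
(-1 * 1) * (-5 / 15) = 1 / 3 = 0.33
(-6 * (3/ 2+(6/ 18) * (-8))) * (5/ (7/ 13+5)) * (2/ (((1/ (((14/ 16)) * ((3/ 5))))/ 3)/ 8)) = 637/ 4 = 159.25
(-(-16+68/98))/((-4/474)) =-88875/49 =-1813.78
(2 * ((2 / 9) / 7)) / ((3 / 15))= 0.32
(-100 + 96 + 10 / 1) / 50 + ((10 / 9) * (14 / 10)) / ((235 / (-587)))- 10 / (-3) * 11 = 32.90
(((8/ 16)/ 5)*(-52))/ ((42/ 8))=-104/ 105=-0.99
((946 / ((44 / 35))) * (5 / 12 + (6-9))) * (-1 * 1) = 46655 / 24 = 1943.96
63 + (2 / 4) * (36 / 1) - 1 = 80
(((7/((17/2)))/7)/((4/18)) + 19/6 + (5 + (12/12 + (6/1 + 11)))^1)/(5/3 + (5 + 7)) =2723/1394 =1.95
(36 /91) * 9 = 324 /91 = 3.56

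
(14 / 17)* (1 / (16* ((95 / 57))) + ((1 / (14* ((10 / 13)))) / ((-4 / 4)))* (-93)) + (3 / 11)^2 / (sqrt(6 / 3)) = 9* sqrt(2) / 242 + 4857 / 680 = 7.20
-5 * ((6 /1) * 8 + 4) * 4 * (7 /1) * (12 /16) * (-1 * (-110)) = -600600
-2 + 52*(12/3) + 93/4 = 229.25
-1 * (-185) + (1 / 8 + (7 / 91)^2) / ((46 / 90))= 5760725 / 31096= 185.26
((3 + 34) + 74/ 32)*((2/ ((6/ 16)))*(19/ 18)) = 11951/ 54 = 221.31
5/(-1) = -5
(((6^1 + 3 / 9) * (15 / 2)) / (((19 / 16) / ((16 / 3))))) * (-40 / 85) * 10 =-51200 / 51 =-1003.92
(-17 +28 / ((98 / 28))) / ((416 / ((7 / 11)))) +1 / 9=4009 / 41184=0.10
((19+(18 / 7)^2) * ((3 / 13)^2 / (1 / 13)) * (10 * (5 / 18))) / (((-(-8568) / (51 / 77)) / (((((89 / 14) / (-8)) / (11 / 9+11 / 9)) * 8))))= -8377125 / 845997152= -0.01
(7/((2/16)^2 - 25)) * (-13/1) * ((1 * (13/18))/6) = 1456/3321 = 0.44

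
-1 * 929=-929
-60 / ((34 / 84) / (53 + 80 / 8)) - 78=-160086 / 17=-9416.82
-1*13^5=-371293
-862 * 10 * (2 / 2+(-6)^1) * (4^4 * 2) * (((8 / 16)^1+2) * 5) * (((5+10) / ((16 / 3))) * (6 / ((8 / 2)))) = 1163700000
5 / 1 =5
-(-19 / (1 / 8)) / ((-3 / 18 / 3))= -2736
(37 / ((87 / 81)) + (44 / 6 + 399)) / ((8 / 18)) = 991.76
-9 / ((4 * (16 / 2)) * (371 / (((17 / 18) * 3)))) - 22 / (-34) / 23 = 241243 / 9283904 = 0.03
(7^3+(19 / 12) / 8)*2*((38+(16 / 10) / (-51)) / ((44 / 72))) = 159496427 / 3740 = 42646.10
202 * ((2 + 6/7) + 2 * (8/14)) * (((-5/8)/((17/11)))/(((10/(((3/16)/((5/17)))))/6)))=-9999/80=-124.99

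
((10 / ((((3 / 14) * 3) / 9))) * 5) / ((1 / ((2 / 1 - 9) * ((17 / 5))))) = -16660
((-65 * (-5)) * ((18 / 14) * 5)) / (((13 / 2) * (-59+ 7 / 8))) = -1200 / 217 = -5.53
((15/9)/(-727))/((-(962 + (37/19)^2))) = 1805/760407831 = 0.00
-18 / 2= -9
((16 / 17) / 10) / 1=8 / 85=0.09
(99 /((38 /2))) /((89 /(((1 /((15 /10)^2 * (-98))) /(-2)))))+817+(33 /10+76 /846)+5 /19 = 820.65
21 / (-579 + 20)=-21 / 559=-0.04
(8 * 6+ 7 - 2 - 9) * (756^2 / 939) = 8382528 / 313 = 26781.24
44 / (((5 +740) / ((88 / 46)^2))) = 85184 / 394105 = 0.22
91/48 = 1.90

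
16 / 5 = 3.20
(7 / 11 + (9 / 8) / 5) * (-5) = -379 / 88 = -4.31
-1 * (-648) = 648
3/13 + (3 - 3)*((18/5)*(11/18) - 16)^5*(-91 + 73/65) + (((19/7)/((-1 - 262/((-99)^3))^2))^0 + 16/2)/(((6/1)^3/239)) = 3179/312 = 10.19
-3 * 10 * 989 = -29670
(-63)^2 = 3969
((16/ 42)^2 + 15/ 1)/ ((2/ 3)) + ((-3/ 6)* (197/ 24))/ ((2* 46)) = 4906091/ 216384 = 22.67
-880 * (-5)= 4400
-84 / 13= -6.46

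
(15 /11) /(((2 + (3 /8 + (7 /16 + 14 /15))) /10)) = 36000 /9889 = 3.64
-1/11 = -0.09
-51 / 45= -17 / 15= -1.13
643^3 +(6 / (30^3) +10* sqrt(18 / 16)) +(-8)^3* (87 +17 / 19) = 15* sqrt(2) / 2 +22726131268519 / 85500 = 265802715.50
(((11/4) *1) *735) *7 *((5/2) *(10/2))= 1414875/8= 176859.38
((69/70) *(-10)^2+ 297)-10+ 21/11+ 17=31145/77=404.48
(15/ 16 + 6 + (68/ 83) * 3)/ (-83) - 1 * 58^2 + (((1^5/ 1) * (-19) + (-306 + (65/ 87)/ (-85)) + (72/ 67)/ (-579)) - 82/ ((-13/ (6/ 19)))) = -1919826954794513719/ 520683009508272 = -3687.13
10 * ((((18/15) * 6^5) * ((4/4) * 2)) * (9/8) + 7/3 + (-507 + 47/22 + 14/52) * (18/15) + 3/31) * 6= 5423895232/4433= 1223527.01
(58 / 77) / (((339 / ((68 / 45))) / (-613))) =-2417672 / 1174635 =-2.06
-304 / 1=-304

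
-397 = -397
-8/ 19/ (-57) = 8/ 1083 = 0.01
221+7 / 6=1333 / 6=222.17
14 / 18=7 / 9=0.78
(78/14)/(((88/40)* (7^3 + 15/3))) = 65/8932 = 0.01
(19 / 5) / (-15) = -19 / 75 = -0.25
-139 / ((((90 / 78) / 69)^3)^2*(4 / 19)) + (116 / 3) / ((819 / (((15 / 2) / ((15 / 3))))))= -30193642862729.51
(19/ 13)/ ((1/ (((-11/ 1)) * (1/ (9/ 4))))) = -836/ 117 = -7.15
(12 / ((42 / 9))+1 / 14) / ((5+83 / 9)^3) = 26973 / 29360128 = 0.00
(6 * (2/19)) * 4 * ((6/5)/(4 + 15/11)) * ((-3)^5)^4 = 11046132982368/5605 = 1970764136.02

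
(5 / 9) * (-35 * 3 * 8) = -1400 / 3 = -466.67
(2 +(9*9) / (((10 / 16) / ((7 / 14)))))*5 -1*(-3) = 337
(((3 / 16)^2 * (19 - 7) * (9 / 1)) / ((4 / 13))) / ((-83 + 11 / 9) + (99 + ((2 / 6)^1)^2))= 0.71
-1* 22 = -22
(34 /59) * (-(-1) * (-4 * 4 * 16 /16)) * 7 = -3808 /59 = -64.54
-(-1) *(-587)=-587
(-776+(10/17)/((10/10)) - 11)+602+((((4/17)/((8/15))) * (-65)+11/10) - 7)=-18614/85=-218.99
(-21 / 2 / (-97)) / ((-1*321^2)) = -7 / 6663318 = -0.00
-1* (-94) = 94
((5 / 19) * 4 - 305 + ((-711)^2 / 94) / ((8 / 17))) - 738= 148395939 / 14288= 10386.05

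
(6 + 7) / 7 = 1.86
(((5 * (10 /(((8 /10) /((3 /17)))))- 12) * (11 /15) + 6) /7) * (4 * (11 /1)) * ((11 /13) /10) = 108779 /38675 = 2.81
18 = 18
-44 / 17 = -2.59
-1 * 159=-159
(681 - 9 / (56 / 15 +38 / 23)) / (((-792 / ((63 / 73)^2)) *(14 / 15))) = -1192772385 / 1742625632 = -0.68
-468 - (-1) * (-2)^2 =-464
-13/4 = -3.25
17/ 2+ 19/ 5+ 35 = 47.30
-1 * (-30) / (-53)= -30 / 53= -0.57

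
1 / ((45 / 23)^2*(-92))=-23 / 8100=-0.00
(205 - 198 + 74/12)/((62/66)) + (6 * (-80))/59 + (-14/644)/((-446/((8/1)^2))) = 110388447/18761882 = 5.88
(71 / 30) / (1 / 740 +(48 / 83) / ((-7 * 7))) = -300958 / 1329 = -226.45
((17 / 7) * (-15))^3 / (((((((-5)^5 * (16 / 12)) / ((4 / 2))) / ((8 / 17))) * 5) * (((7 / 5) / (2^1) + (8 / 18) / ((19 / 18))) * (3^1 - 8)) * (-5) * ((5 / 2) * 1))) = 2372112 / 76103125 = 0.03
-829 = -829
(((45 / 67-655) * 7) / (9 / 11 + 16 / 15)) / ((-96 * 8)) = 263725 / 83348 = 3.16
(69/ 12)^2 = 529/ 16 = 33.06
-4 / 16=-1 / 4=-0.25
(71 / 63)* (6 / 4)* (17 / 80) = 1207 / 3360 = 0.36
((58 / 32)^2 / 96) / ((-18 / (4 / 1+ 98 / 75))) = -167359 / 16588800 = -0.01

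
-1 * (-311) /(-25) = -12.44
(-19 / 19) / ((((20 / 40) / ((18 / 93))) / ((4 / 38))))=-0.04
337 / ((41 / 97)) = 32689 / 41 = 797.29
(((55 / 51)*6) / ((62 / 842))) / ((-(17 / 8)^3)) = -23710720 / 2589151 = -9.16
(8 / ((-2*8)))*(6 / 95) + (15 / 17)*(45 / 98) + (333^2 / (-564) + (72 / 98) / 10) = -583683207 / 2975476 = -196.16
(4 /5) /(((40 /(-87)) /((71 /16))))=-6177 /800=-7.72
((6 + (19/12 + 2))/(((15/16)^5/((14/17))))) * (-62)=-5233442816/7745625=-675.66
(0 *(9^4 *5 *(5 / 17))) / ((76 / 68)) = 0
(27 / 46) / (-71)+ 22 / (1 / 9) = 197.99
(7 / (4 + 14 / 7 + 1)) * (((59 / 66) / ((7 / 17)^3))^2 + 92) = 131170949737 / 512479044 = 255.95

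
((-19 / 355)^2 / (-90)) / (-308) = 361 / 3493413000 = 0.00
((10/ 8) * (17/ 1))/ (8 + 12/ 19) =1615/ 656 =2.46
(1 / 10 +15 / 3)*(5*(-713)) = -36363 / 2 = -18181.50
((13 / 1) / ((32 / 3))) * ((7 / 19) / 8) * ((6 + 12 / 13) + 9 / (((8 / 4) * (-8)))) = 27783 / 77824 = 0.36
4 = 4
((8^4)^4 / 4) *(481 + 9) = 34480684647055360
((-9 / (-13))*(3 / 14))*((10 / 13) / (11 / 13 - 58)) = -135 / 67613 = -0.00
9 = 9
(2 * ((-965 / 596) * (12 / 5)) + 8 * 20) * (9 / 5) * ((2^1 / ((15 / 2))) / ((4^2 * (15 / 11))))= 124751 / 37250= 3.35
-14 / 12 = -7 / 6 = -1.17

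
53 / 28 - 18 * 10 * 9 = -45307 / 28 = -1618.11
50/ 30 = 5/ 3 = 1.67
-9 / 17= -0.53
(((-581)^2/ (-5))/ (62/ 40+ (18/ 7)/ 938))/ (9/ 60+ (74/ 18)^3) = -64630968338160/ 103507477391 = -624.41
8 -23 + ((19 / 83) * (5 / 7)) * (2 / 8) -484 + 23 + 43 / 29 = -31977809 / 67396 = -474.48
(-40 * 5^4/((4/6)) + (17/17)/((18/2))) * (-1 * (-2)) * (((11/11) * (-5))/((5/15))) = 3374990/3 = 1124996.67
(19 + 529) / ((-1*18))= -274 / 9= -30.44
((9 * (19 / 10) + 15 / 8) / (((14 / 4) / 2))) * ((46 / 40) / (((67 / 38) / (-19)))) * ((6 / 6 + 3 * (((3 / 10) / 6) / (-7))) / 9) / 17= -287790283 / 334866000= -0.86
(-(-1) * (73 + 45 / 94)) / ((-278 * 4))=-6907 / 104528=-0.07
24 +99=123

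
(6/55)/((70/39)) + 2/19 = 6073/36575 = 0.17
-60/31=-1.94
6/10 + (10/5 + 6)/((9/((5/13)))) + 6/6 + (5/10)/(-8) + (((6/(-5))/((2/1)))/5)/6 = 87019/46800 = 1.86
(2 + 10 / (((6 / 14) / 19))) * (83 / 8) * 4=55444 / 3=18481.33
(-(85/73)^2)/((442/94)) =-19975/69277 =-0.29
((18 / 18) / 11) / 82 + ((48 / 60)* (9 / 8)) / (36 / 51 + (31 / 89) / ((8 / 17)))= 49217651 / 78938530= 0.62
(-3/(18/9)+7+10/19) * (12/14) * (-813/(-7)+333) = 2159928/931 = 2320.01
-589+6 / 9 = -1765 / 3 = -588.33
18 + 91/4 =163/4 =40.75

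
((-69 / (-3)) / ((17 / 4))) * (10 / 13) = 920 / 221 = 4.16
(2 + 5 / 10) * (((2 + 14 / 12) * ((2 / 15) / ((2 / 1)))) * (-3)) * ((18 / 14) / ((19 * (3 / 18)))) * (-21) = 27 / 2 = 13.50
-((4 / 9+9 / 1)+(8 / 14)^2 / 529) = -2203429 / 233289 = -9.45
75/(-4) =-18.75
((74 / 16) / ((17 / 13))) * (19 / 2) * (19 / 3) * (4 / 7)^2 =173641 / 2499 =69.48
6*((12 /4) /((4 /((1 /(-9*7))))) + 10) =839 /14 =59.93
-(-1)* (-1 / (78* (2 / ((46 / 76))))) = -23 / 5928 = -0.00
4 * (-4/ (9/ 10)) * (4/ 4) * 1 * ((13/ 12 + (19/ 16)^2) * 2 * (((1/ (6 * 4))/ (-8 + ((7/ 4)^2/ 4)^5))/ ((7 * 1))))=321283686400/ 4710329447481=0.07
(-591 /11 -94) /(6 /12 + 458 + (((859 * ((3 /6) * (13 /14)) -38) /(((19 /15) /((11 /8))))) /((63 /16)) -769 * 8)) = 4538625 /171865243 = 0.03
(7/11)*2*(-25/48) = -175/264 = -0.66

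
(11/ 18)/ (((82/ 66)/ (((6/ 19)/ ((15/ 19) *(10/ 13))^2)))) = 388531/ 922500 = 0.42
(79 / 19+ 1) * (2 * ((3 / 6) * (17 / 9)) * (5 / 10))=833 / 171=4.87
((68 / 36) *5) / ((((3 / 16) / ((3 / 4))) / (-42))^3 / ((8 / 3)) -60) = -119418880 / 758661121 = -0.16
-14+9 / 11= -145 / 11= -13.18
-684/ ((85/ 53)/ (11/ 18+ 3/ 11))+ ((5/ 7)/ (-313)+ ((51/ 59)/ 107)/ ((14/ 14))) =-376.95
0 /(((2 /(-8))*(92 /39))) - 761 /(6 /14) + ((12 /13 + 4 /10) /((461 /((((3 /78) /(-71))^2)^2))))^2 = -161251900926588080433033914309884255253 /90812033561059553463319268430571200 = -1775.67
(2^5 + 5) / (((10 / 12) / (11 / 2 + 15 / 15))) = 1443 / 5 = 288.60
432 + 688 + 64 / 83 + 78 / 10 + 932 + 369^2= 57361952 / 415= 138221.57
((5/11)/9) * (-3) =-5/33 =-0.15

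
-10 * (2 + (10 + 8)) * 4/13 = -800/13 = -61.54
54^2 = 2916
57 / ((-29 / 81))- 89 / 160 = -741301 / 4640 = -159.76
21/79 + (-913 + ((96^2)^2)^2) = 7213895789837423.27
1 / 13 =0.08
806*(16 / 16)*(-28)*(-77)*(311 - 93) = 378826448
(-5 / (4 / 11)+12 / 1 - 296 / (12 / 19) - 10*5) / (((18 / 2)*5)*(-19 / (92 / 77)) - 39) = 0.69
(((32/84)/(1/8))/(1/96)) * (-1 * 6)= -12288/7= -1755.43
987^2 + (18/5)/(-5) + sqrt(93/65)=sqrt(6045)/65 + 24354207/25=974169.48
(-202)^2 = 40804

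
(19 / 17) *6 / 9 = 38 / 51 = 0.75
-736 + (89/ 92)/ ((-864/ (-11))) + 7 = -57945773/ 79488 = -728.99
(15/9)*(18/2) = 15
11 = 11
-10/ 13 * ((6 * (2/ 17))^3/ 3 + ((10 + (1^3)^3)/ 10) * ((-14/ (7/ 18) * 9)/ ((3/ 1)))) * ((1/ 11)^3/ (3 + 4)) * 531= 3096199404/ 595067473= 5.20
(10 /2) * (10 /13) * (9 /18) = 25 /13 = 1.92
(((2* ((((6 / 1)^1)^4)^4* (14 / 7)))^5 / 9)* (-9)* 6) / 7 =-1097870808551528783041121140466305832314587789321841109856361119744 / 7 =-156838686935932683291588700000000000000000000000000000000000000000.00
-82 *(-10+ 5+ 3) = 164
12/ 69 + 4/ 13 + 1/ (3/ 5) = 1927/ 897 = 2.15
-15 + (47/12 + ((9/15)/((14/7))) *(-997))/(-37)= -15589/2220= -7.02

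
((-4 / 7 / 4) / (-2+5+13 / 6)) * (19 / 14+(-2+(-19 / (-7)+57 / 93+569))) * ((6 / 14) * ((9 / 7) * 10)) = -200969910 / 2307361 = -87.10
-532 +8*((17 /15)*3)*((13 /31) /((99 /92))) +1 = -7985539 /15345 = -520.40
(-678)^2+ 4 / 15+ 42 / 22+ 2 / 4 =151696603 / 330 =459686.68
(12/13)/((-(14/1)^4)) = -3/124852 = -0.00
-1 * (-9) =9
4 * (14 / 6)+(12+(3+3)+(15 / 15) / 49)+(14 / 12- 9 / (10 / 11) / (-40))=563851 / 19600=28.77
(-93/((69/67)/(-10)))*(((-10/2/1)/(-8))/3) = 51925/276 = 188.13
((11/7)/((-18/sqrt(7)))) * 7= -11 * sqrt(7)/18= -1.62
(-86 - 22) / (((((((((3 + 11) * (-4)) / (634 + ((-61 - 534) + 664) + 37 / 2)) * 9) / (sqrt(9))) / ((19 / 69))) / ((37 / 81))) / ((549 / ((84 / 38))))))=14489.34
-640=-640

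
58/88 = 29/44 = 0.66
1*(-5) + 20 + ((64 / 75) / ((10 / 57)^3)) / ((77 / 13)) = 10029399 / 240625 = 41.68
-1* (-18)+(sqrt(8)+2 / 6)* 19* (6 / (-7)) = 88 / 7 - 228* sqrt(2) / 7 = -33.49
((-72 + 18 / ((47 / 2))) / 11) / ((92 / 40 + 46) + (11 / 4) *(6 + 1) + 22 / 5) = -66960 / 743963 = -0.09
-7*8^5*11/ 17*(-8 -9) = 2523136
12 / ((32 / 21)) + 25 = 263 / 8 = 32.88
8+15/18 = 53/6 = 8.83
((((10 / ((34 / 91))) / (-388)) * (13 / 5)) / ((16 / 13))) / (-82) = 15379 / 8653952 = 0.00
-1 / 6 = -0.17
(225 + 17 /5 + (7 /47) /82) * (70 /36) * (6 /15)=177.65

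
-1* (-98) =98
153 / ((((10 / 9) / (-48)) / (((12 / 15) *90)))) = -2379456 / 5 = -475891.20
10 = 10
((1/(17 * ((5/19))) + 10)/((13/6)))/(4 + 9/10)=10428/10829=0.96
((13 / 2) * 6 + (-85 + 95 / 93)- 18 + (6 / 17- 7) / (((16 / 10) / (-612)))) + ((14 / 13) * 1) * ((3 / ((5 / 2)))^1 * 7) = 30086783 / 12090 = 2488.57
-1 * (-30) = 30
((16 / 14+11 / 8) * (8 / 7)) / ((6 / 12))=282 / 49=5.76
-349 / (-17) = 349 / 17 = 20.53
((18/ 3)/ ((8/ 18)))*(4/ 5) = 54/ 5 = 10.80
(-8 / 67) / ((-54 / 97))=388 / 1809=0.21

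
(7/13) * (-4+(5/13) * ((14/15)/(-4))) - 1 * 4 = -6289/1014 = -6.20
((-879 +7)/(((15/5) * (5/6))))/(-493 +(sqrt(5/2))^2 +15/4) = 6976/9735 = 0.72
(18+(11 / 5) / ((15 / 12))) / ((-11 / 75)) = -1482 / 11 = -134.73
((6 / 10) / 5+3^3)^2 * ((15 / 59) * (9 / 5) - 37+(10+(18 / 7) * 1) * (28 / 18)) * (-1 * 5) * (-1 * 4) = -249874.18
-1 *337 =-337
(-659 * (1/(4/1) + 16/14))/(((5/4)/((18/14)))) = -231309/245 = -944.12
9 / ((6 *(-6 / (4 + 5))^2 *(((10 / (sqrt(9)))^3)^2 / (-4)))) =-19683 / 2000000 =-0.01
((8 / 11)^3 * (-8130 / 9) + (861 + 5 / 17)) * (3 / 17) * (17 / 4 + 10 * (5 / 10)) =645236821 / 769318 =838.71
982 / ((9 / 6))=1964 / 3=654.67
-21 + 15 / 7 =-132 / 7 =-18.86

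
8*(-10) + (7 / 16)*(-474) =-2299 / 8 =-287.38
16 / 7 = 2.29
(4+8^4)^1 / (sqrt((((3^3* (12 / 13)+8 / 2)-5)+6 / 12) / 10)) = 8200* sqrt(1651) / 127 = 2623.52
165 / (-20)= -33 / 4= -8.25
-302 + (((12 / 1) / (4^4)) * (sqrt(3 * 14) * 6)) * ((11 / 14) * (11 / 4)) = -302 + 1089 * sqrt(42) / 1792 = -298.06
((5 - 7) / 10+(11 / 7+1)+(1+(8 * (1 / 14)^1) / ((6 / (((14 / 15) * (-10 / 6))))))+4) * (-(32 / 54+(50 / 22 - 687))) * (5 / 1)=1386961288 / 56133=24708.48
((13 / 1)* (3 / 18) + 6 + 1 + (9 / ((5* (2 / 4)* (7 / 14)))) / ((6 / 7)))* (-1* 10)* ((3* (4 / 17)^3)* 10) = -19840 / 289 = -68.65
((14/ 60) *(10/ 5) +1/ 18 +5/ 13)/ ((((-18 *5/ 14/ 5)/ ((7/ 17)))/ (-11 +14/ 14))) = 51989/ 17901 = 2.90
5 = 5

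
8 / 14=4 / 7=0.57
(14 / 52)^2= 49 / 676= 0.07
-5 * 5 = -25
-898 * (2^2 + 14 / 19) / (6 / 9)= -121230 / 19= -6380.53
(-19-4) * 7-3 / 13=-2096 / 13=-161.23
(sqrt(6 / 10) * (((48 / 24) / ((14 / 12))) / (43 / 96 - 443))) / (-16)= 72 * sqrt(15) / 1486975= 0.00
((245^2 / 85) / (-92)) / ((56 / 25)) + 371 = 4599077 / 12512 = 367.57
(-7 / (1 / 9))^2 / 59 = 3969 / 59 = 67.27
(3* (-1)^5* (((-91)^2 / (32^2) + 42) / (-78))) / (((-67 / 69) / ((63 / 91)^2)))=-286654221 / 301463552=-0.95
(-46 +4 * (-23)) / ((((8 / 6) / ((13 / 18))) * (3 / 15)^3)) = -9343.75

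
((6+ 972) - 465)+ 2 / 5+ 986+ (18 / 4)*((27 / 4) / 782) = 1499.44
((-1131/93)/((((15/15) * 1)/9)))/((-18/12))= 2262/31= 72.97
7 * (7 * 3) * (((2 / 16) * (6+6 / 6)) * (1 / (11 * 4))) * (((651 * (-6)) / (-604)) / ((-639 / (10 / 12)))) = -372155 / 15095168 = -0.02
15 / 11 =1.36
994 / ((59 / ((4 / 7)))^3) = 9088 / 10063571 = 0.00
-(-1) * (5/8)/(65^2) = 1/6760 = 0.00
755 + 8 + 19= 782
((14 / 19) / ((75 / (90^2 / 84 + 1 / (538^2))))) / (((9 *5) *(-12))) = -195374707 / 111363579000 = -0.00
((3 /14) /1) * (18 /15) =9 /35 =0.26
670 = 670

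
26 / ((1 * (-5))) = -26 / 5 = -5.20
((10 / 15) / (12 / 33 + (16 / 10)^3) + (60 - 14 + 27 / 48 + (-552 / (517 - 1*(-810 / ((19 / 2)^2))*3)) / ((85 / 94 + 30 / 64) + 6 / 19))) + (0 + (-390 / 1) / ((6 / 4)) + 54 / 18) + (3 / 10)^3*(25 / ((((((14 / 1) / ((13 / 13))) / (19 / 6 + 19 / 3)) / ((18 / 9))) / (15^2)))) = -118858302105139 / 24902908192764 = -4.77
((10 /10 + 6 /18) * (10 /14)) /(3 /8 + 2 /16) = 40 /21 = 1.90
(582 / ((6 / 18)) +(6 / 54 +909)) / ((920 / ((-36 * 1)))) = -11948 / 115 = -103.90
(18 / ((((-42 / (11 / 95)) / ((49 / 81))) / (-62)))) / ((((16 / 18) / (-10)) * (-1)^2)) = -2387 / 114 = -20.94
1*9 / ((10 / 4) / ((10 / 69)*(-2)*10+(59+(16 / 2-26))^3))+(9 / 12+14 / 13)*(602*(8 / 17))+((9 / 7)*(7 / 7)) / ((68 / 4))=44231238773 / 177905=248622.80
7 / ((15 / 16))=112 / 15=7.47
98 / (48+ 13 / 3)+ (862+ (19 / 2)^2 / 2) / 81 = 443287 / 33912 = 13.07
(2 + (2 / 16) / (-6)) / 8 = 95 / 384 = 0.25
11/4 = 2.75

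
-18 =-18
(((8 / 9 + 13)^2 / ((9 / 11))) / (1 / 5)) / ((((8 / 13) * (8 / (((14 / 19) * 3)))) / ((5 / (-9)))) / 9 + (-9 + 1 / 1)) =-35546875 / 254664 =-139.58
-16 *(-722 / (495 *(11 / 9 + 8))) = 11552 / 4565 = 2.53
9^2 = 81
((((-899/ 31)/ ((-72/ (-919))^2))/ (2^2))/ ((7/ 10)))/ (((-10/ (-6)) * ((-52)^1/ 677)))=16581266113/ 1257984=13180.82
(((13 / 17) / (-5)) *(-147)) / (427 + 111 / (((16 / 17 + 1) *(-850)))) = 70070 / 1330607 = 0.05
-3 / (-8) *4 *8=12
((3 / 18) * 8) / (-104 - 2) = -2 / 159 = -0.01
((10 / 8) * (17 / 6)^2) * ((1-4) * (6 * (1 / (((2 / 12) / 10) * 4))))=-21675 / 8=-2709.38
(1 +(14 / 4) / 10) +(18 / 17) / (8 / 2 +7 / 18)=42741 / 26860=1.59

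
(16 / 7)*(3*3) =144 / 7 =20.57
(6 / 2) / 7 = 3 / 7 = 0.43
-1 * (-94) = 94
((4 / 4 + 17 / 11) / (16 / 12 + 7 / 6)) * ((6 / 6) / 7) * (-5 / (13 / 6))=-48 / 143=-0.34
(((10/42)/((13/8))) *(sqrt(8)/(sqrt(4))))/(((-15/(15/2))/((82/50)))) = -164 *sqrt(2)/1365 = -0.17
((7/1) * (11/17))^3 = 456533/4913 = 92.92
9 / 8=1.12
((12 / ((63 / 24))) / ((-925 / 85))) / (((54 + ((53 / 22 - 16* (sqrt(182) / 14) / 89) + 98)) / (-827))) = 155035003904* sqrt(182) / 828587483826865 + 266319305882432 / 118369640546695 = 2.25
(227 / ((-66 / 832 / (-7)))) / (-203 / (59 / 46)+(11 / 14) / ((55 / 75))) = -546005824 / 4284951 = -127.42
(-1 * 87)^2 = 7569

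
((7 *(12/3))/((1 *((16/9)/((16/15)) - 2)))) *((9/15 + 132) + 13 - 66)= -33432/5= -6686.40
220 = 220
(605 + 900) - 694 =811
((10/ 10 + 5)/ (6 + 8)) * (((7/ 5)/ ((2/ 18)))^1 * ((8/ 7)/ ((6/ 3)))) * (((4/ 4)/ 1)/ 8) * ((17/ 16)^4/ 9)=250563/ 4587520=0.05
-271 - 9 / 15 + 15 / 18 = -8123 / 30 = -270.77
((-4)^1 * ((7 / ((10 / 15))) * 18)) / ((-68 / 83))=15687 / 17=922.76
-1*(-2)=2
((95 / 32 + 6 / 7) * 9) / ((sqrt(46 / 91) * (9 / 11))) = 9427 * sqrt(4186) / 10304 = 59.19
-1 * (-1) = 1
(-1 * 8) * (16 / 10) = -64 / 5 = -12.80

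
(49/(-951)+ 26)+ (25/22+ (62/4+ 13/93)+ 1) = 14179502/324291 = 43.72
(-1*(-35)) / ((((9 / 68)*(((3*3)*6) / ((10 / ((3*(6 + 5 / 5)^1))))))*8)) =425 / 1458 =0.29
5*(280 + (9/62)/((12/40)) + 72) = 54635/31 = 1762.42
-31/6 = -5.17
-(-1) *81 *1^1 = 81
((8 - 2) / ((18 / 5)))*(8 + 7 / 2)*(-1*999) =-38295 / 2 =-19147.50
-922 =-922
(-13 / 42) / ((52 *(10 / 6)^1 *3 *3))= -1 / 2520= -0.00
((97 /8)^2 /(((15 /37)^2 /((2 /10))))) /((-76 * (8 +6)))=-12880921 /76608000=-0.17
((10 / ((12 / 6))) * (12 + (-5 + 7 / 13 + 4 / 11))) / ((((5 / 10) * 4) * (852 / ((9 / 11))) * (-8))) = -8475 / 3573856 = -0.00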